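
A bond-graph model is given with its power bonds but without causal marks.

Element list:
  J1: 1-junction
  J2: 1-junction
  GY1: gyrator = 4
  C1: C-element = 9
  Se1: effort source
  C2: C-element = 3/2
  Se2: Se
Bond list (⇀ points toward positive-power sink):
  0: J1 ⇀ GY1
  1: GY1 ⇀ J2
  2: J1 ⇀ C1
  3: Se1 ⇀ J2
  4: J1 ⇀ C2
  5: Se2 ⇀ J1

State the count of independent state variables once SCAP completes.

b3 stroke at J2  (source Se1 imposes e)
b5 stroke at J1  (Se2 (Se) sets effort on bond)
b1 stroke at GY1  (only one flow-in slot at J2)
b0 stroke at GY1  (GY1 both-in/both-out from 1)
b2 stroke at J1  (J1: bond 0 brought flow, rest push out)
b4 stroke at J1  (J1: bond 0 brought flow, rest push out)

2  (C1, C2 all integral)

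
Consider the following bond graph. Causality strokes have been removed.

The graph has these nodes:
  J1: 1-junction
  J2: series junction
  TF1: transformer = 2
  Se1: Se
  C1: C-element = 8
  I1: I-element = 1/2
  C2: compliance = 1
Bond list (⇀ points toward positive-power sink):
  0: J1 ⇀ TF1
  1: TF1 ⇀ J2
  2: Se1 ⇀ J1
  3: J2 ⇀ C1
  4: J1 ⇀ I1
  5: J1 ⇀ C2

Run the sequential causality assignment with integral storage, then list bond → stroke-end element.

β2 stroke→J1  (Se1 (Se) sets effort on bond)
β3 stroke→J2  (C1 integral (e out))
β1 stroke→TF1  (J2 needs exactly one f-in)
β0 stroke→J1  (through TF1, causality passes straight; one stroke at TF1)
β4 stroke→I1  (I1 integral (f out))
β5 stroke→J1  (1-jn J1 has f-setter on 4)

β0 |J1
β1 |TF1
β2 |J1
β3 |J2
β4 |I1
β5 |J1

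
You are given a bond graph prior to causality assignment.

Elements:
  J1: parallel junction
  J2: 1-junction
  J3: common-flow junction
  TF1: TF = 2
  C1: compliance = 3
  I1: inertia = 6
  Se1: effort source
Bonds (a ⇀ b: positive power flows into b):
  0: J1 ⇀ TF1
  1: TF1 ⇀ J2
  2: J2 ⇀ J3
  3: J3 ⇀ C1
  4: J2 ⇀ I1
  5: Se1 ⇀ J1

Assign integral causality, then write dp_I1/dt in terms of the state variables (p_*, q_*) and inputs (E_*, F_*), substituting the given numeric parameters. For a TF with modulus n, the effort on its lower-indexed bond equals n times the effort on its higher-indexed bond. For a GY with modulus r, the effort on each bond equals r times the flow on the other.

dp_I1/dt = E_Se1/2 - q_C1/3

β5 →J1  (Se1 (Se) sets effort on bond)
β0 →TF1  (common-e at J1 fixed by 5)
β1 →J2  (TF1 one-in-one-out from 0)
β3 →J3  (C1: C, integral causality)
β2 →J2  (closing 1-jn rule on J3)
β4 →I1  (only one flow-in slot at J2)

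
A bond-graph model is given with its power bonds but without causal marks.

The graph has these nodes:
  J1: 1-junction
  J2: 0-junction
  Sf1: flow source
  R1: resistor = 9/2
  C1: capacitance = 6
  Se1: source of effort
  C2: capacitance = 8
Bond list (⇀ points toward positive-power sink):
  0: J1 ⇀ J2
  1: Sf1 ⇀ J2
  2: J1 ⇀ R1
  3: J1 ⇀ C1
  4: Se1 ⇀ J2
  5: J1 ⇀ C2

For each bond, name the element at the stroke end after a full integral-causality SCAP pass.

bond 1 stroke at Sf1  (Sf1: flow source, stroke at near end)
bond 4 stroke at J2  (Se1 (Se) sets effort on bond)
bond 0 stroke at J1  (common-e at J2 fixed by 4)
bond 3 stroke at J1  (prefer integral on C1)
bond 5 stroke at J1  (C2: C, integral causality)
bond 2 stroke at R1  (J1 needs exactly one f-in)

#0 stroke→J1
#1 stroke→Sf1
#2 stroke→R1
#3 stroke→J1
#4 stroke→J2
#5 stroke→J1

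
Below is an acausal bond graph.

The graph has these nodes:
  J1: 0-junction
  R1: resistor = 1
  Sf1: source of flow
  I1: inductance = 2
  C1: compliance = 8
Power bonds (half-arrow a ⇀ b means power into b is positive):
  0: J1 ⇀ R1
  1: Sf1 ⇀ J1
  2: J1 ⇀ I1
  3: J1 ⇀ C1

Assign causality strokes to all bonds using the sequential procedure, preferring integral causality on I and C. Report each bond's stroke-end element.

b1 |Sf1  (source Sf1 imposes f)
b2 |I1  (prefer integral on I1)
b3 |J1  (prefer integral on C1)
b0 |R1  (0-jn J1 has e-setter on 3)

#0 stroke→R1
#1 stroke→Sf1
#2 stroke→I1
#3 stroke→J1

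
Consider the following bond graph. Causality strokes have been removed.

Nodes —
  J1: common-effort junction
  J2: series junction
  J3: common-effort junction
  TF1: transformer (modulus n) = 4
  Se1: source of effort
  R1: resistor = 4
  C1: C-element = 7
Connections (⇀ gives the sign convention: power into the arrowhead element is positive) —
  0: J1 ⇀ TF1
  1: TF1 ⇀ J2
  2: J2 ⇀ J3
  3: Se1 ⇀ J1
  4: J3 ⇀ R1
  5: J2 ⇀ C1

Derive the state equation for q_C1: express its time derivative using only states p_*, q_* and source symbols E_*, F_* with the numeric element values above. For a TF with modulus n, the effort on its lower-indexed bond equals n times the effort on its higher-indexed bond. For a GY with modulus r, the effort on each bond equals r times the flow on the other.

β3 →J1  (source Se1 imposes e)
β0 →TF1  (0-jn J1 has e-setter on 3)
β1 →J2  (TF1 one-in-one-out from 0)
β5 →J2  (C1: C, integral causality)
β2 →J3  (closing 1-jn rule on J2)
β4 →R1  (J3: bond 2 brought effort, rest push out)

dq_C1/dt = E_Se1/16 - q_C1/28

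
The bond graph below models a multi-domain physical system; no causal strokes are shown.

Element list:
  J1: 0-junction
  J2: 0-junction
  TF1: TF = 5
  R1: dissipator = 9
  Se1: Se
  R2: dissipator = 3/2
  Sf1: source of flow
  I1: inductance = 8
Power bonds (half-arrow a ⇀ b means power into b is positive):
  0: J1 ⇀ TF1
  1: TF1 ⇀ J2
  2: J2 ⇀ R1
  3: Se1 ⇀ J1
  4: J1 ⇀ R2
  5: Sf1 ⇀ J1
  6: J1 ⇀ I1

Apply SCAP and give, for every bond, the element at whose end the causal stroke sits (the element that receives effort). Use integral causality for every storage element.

b3 |J1  (source Se1 imposes e)
b5 |Sf1  (Sf1: flow source, stroke at near end)
b0 |TF1  (0-jn J1 has e-setter on 3)
b4 |R2  (0-jn J1 has e-setter on 3)
b6 |I1  (common-e at J1 fixed by 3)
b1 |J2  (through TF1, causality passes straight; one stroke at TF1)
b2 |R1  (J2 effort already set via bond 1)

#0 →TF1
#1 →J2
#2 →R1
#3 →J1
#4 →R2
#5 →Sf1
#6 →I1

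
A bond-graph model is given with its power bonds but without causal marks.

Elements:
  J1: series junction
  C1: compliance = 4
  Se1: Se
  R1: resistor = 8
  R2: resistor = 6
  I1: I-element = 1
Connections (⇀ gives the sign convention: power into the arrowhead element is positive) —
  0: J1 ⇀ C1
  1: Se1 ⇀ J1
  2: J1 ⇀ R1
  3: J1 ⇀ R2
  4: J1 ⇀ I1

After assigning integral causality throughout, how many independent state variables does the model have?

2  (C1, I1 all integral)

b1 stroke at J1  (Se1: effort source, stroke at far end)
b0 stroke at J1  (prefer integral on C1)
b4 stroke at I1  (prefer integral on I1)
b2 stroke at J1  (common-f at J1 fixed by 4)
b3 stroke at J1  (1-jn J1 has f-setter on 4)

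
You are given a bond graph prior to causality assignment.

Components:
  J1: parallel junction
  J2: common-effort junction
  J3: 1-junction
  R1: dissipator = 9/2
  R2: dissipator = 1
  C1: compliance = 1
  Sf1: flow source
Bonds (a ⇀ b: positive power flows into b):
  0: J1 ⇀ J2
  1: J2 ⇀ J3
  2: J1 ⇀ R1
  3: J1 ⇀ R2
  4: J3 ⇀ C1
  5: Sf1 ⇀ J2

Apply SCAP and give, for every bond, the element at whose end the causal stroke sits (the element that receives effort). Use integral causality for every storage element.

b5 stroke at Sf1  (Sf1 (Sf) sets flow on bond)
b4 stroke at J3  (C1 outputs effort q/C1)
b1 stroke at J2  (J3: last free bond brings flow in)
b0 stroke at J1  (0-jn J2 has e-setter on 1)
b2 stroke at R1  (common-e at J1 fixed by 0)
b3 stroke at R2  (0-jn J1 has e-setter on 0)

b0 →J1
b1 →J2
b2 →R1
b3 →R2
b4 →J3
b5 →Sf1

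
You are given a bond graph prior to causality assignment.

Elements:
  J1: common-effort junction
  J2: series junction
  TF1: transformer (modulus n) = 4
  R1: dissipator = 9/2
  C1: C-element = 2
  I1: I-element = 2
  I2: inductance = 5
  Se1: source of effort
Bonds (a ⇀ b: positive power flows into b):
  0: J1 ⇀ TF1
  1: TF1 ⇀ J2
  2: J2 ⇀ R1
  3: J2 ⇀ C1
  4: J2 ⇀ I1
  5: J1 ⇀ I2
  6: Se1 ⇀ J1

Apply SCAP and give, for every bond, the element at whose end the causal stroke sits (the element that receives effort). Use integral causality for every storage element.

b6 →J1  (Se1 fixes effort; stroke away)
b0 →TF1  (common-e at J1 fixed by 6)
b5 →I2  (0-jn J1 has e-setter on 6)
b1 →J2  (through TF1, causality passes straight; one stroke at TF1)
b3 →J2  (C1 integral (e out))
b4 →I1  (I1 integral (f out))
b2 →J2  (J2: bond 4 brought flow, rest push out)

#0 stroke→TF1
#1 stroke→J2
#2 stroke→J2
#3 stroke→J2
#4 stroke→I1
#5 stroke→I2
#6 stroke→J1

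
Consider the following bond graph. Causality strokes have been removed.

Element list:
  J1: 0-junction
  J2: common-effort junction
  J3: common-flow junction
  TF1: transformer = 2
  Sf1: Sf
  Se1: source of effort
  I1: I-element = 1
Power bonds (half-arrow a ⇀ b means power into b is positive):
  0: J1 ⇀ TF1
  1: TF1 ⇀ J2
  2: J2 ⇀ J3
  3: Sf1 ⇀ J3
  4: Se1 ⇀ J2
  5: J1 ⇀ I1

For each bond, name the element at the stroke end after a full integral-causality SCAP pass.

#0 →J1
#1 →TF1
#2 →J3
#3 →Sf1
#4 →J2
#5 →I1

bond 3 stroke at Sf1  (Sf1: flow source, stroke at near end)
bond 4 stroke at J2  (Se1: effort source, stroke at far end)
bond 1 stroke at TF1  (0-jn J2 has e-setter on 4)
bond 2 stroke at J3  (J2: bond 4 brought effort, rest push out)
bond 0 stroke at J1  (TF TF1: opposite of bond 1)
bond 5 stroke at I1  (0-jn J1 has e-setter on 0)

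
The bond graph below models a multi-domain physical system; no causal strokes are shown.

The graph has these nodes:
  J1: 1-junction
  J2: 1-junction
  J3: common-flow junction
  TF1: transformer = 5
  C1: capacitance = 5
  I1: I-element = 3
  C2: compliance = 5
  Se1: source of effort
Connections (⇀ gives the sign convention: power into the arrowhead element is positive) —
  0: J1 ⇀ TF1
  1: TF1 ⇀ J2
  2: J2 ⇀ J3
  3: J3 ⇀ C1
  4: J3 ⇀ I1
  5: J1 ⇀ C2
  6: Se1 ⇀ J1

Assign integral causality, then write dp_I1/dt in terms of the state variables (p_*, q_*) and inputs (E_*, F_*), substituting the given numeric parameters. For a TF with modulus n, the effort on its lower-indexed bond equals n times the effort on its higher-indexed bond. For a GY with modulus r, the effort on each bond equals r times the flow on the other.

β6 stroke at J1  (Se1 fixes effort; stroke away)
β3 stroke at J3  (C1: C, integral causality)
β4 stroke at I1  (I1: I, integral causality)
β2 stroke at J3  (J3: bond 4 brought flow, rest push out)
β1 stroke at J2  (J2 flow already set via bond 2)
β0 stroke at TF1  (TF1 one-in-one-out from 1)
β5 stroke at J1  (common-f at J1 fixed by 0)

dp_I1/dt = E_Se1/5 - q_C1/5 - q_C2/25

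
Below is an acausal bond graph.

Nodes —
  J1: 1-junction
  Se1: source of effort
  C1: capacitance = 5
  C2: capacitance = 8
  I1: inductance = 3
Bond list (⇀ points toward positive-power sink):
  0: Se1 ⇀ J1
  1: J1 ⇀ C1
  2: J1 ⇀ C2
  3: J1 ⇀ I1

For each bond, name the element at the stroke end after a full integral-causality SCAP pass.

b0 |J1  (Se1 fixes effort; stroke away)
b1 |J1  (C1 integral (e out))
b2 |J1  (C2 integral (e out))
b3 |I1  (closing 1-jn rule on J1)

β0 →J1
β1 →J1
β2 →J1
β3 →I1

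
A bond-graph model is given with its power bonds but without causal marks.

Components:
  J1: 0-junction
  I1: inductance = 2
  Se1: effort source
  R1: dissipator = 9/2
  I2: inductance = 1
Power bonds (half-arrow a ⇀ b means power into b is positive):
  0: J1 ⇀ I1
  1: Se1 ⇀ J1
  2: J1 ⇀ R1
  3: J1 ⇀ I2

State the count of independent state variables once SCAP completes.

b1 stroke→J1  (Se1: effort source, stroke at far end)
b0 stroke→I1  (0-jn J1 has e-setter on 1)
b2 stroke→R1  (J1: bond 1 brought effort, rest push out)
b3 stroke→I2  (common-e at J1 fixed by 1)

2  (I1, I2 all integral)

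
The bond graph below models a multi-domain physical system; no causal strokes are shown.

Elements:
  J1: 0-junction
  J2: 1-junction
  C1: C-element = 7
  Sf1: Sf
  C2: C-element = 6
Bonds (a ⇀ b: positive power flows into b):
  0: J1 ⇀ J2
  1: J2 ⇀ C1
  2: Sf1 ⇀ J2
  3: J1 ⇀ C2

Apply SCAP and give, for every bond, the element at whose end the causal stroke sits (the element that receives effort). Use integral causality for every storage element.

β2 →Sf1  (source Sf1 imposes f)
β0 →J2  (J2: bond 2 brought flow, rest push out)
β1 →J2  (1-jn J2 has f-setter on 2)
β3 →J1  (J1: last free bond brings effort in)

bond 0 stroke at J2
bond 1 stroke at J2
bond 2 stroke at Sf1
bond 3 stroke at J1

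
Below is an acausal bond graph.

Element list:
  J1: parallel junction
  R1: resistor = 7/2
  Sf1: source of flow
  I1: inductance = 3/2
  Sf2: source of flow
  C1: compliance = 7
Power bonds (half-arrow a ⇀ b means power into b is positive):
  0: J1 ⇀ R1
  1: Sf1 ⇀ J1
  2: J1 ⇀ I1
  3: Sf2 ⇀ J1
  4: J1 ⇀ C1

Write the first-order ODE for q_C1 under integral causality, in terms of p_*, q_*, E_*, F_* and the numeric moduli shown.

dq_C1/dt = F_Sf1 + F_Sf2 - 2*p_I1/3 - 2*q_C1/49

b1 →Sf1  (source Sf1 imposes f)
b3 →Sf2  (Sf2 (Sf) sets flow on bond)
b2 →I1  (I1 integral (f out))
b4 →J1  (C1: C, integral causality)
b0 →R1  (J1: bond 4 brought effort, rest push out)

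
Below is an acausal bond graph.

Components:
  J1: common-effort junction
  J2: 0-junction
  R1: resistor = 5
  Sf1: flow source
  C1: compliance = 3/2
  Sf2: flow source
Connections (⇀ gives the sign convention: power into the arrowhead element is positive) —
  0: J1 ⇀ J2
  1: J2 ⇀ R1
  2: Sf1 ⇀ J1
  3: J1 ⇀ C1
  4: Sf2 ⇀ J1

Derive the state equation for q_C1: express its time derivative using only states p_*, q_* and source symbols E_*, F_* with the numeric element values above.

dq_C1/dt = F_Sf1 + F_Sf2 - 2*q_C1/15

#2 stroke at Sf1  (Sf1 (Sf) sets flow on bond)
#4 stroke at Sf2  (Sf2: flow source, stroke at near end)
#3 stroke at J1  (prefer integral on C1)
#0 stroke at J2  (J1: bond 3 brought effort, rest push out)
#1 stroke at R1  (J2 effort already set via bond 0)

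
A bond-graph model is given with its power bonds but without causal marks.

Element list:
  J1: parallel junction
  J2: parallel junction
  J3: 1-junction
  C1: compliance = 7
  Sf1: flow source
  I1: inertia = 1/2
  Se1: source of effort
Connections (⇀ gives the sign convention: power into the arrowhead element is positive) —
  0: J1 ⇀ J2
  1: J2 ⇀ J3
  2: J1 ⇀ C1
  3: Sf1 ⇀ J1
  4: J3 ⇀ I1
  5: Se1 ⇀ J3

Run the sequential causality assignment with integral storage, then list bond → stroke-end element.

b0 stroke at J2
b1 stroke at J3
b2 stroke at J1
b3 stroke at Sf1
b4 stroke at I1
b5 stroke at J3

bond 3 stroke→Sf1  (Sf1: flow source, stroke at near end)
bond 5 stroke→J3  (Se1 fixes effort; stroke away)
bond 2 stroke→J1  (prefer integral on C1)
bond 0 stroke→J2  (common-e at J1 fixed by 2)
bond 1 stroke→J3  (common-e at J2 fixed by 0)
bond 4 stroke→I1  (J3: last free bond brings flow in)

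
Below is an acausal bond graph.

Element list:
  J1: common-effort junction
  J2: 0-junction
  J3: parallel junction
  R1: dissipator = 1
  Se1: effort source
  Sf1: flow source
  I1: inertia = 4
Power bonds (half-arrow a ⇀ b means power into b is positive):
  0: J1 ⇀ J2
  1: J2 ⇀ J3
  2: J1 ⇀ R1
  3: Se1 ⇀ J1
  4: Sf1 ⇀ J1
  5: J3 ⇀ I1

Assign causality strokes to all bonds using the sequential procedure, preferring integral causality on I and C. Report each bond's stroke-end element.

b0 →J2
b1 →J3
b2 →R1
b3 →J1
b4 →Sf1
b5 →I1

#3 stroke→J1  (source Se1 imposes e)
#4 stroke→Sf1  (Sf1 (Sf) sets flow on bond)
#0 stroke→J2  (J1: bond 3 brought effort, rest push out)
#2 stroke→R1  (J1 effort already set via bond 3)
#1 stroke→J3  (J2: bond 0 brought effort, rest push out)
#5 stroke→I1  (J3: bond 1 brought effort, rest push out)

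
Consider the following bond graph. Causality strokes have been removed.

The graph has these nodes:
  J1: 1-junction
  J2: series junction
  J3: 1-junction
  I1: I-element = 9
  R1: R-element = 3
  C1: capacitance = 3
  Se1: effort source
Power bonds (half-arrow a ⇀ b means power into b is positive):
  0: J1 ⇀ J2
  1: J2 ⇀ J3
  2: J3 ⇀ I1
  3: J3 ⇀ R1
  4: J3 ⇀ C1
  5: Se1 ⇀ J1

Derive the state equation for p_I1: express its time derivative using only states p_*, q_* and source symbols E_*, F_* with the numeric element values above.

dp_I1/dt = E_Se1 - p_I1/3 - q_C1/3

b5 stroke→J1  (source Se1 imposes e)
b0 stroke→J2  (J1: last free bond brings flow in)
b1 stroke→J3  (J2 needs exactly one f-in)
b2 stroke→I1  (prefer integral on I1)
b3 stroke→J3  (1-jn J3 has f-setter on 2)
b4 stroke→J3  (1-jn J3 has f-setter on 2)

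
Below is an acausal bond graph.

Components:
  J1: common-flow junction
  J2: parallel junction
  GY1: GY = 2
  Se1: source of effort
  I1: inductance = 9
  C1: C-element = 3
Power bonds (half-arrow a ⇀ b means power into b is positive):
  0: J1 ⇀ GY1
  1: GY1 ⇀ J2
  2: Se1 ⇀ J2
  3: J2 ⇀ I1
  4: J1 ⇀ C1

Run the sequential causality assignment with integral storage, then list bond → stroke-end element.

bond 2 →J2  (Se1 (Se) sets effort on bond)
bond 1 →GY1  (0-jn J2 has e-setter on 2)
bond 3 →I1  (J2 effort already set via bond 2)
bond 0 →GY1  (GY1: gyrator matches bond 1)
bond 4 →J1  (common-f at J1 fixed by 0)

bond 0 stroke→GY1
bond 1 stroke→GY1
bond 2 stroke→J2
bond 3 stroke→I1
bond 4 stroke→J1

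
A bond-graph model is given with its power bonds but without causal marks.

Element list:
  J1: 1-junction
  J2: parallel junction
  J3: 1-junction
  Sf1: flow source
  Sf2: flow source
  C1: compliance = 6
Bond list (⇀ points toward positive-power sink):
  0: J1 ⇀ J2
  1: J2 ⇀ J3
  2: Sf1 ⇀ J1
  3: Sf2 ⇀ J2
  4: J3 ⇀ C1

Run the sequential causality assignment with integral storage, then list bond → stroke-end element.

#0 stroke at J1
#1 stroke at J2
#2 stroke at Sf1
#3 stroke at Sf2
#4 stroke at J3

b2 stroke→Sf1  (source Sf1 imposes f)
b3 stroke→Sf2  (source Sf2 imposes f)
b0 stroke→J1  (common-f at J1 fixed by 2)
b1 stroke→J2  (J2: last free bond brings effort in)
b4 stroke→J3  (J3: bond 1 brought flow, rest push out)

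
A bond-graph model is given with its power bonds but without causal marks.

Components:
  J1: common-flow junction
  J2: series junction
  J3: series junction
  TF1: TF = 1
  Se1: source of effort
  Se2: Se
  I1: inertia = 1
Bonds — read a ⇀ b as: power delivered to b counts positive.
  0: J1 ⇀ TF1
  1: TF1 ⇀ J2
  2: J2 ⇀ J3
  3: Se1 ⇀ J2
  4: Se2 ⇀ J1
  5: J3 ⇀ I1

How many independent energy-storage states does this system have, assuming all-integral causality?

#3 stroke at J2  (Se1: effort source, stroke at far end)
#4 stroke at J1  (Se2: effort source, stroke at far end)
#0 stroke at TF1  (only one flow-in slot at J1)
#1 stroke at J2  (through TF1, causality passes straight; one stroke at TF1)
#2 stroke at J3  (J2 needs exactly one f-in)
#5 stroke at I1  (J3 needs exactly one f-in)

1  (I1 all integral)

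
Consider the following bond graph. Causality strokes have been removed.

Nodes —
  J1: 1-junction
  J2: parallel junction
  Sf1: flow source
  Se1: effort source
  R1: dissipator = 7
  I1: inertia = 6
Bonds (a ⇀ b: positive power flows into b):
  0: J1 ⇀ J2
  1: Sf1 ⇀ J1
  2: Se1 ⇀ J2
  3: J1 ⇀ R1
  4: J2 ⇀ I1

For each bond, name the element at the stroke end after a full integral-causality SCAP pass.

β0 stroke→J1
β1 stroke→Sf1
β2 stroke→J2
β3 stroke→J1
β4 stroke→I1

b1 →Sf1  (Sf1 (Sf) sets flow on bond)
b2 →J2  (Se1: effort source, stroke at far end)
b0 →J1  (J1 flow already set via bond 1)
b3 →J1  (J1 flow already set via bond 1)
b4 →I1  (J2 effort already set via bond 2)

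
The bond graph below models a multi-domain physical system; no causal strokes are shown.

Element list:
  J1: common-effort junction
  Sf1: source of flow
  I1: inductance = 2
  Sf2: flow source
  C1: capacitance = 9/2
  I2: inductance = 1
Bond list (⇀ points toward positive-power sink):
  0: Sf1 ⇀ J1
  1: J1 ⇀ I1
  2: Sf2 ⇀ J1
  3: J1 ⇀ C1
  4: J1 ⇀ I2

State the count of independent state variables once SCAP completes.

β0 stroke→Sf1  (Sf1 fixes flow; stroke at Sf1)
β2 stroke→Sf2  (Sf2 (Sf) sets flow on bond)
β1 stroke→I1  (prefer integral on I1)
β3 stroke→J1  (C1: C, integral causality)
β4 stroke→I2  (J1 effort already set via bond 3)

3  (C1, I1, I2 all integral)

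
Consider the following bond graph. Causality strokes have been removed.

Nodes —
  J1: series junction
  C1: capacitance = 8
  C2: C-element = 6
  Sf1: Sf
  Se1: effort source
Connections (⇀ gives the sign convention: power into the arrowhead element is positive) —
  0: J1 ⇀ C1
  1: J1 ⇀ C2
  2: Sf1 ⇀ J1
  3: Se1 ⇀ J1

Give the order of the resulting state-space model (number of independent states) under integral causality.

b2 →Sf1  (Sf1 fixes flow; stroke at Sf1)
b3 →J1  (Se1: effort source, stroke at far end)
b0 →J1  (common-f at J1 fixed by 2)
b1 →J1  (common-f at J1 fixed by 2)

2  (C1, C2 all integral)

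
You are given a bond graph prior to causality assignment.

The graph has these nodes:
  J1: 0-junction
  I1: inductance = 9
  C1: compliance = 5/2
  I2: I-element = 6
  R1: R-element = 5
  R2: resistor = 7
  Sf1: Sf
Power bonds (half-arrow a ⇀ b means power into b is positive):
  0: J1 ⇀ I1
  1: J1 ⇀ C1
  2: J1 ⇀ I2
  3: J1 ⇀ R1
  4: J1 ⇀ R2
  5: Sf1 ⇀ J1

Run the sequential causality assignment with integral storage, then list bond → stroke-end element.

β0 |I1
β1 |J1
β2 |I2
β3 |R1
β4 |R2
β5 |Sf1

β5 |Sf1  (Sf1 (Sf) sets flow on bond)
β0 |I1  (prefer integral on I1)
β1 |J1  (prefer integral on C1)
β2 |I2  (0-jn J1 has e-setter on 1)
β3 |R1  (J1 effort already set via bond 1)
β4 |R2  (common-e at J1 fixed by 1)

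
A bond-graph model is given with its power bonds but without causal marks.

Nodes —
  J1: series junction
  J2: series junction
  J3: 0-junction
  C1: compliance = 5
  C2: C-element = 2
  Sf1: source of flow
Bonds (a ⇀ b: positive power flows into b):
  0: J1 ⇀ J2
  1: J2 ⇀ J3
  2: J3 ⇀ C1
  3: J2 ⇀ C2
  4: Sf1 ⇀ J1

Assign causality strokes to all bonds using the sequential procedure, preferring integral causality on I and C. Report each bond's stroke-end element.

bond 4 |Sf1  (source Sf1 imposes f)
bond 0 |J1  (J1 flow already set via bond 4)
bond 1 |J2  (common-f at J2 fixed by 0)
bond 3 |J2  (common-f at J2 fixed by 0)
bond 2 |J3  (closing 0-jn rule on J3)

b0 stroke at J1
b1 stroke at J2
b2 stroke at J3
b3 stroke at J2
b4 stroke at Sf1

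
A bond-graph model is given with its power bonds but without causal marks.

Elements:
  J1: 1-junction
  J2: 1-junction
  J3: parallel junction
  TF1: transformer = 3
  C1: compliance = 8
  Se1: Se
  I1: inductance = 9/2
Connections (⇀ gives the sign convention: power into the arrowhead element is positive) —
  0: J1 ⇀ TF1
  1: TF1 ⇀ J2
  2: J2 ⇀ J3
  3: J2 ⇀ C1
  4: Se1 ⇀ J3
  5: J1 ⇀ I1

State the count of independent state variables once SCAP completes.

2  (C1, I1 all integral)

b4 stroke→J3  (Se1: effort source, stroke at far end)
b2 stroke→J2  (J3: bond 4 brought effort, rest push out)
b3 stroke→J2  (prefer integral on C1)
b1 stroke→TF1  (J2: last free bond brings flow in)
b0 stroke→J1  (through TF1, causality passes straight; one stroke at TF1)
b5 stroke→I1  (only one flow-in slot at J1)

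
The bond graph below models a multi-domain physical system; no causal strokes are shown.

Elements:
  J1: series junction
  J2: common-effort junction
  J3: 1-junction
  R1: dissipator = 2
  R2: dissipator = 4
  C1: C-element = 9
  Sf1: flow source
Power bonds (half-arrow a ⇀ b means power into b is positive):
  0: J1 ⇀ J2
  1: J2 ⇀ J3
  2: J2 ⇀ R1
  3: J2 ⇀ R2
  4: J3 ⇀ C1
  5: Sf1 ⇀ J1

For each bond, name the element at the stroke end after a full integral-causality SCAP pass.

#0 |J1
#1 |J2
#2 |R1
#3 |R2
#4 |J3
#5 |Sf1

b5 →Sf1  (Sf1: flow source, stroke at near end)
b0 →J1  (J1 flow already set via bond 5)
b4 →J3  (C1 outputs effort q/C1)
b1 →J2  (closing 1-jn rule on J3)
b2 →R1  (0-jn J2 has e-setter on 1)
b3 →R2  (J2: bond 1 brought effort, rest push out)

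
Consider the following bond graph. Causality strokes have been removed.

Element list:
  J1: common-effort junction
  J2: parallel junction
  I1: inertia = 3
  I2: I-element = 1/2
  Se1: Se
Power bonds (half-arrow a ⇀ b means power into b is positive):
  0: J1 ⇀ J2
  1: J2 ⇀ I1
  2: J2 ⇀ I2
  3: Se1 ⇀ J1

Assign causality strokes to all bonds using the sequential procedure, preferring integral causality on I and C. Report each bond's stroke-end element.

β3 →J1  (source Se1 imposes e)
β0 →J2  (J1 effort already set via bond 3)
β1 →I1  (J2: bond 0 brought effort, rest push out)
β2 →I2  (J2: bond 0 brought effort, rest push out)

β0 stroke→J2
β1 stroke→I1
β2 stroke→I2
β3 stroke→J1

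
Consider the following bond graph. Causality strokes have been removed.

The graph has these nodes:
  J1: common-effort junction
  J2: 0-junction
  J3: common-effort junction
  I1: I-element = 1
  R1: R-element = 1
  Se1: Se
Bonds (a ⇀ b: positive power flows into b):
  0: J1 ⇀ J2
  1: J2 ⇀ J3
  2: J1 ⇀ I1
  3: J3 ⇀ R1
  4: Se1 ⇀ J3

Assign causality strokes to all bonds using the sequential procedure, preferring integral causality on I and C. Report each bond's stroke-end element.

#0 |J1
#1 |J2
#2 |I1
#3 |R1
#4 |J3

β4 stroke→J3  (Se1: effort source, stroke at far end)
β1 stroke→J2  (J3: bond 4 brought effort, rest push out)
β3 stroke→R1  (J3 effort already set via bond 4)
β0 stroke→J1  (J2 effort already set via bond 1)
β2 stroke→I1  (J1: bond 0 brought effort, rest push out)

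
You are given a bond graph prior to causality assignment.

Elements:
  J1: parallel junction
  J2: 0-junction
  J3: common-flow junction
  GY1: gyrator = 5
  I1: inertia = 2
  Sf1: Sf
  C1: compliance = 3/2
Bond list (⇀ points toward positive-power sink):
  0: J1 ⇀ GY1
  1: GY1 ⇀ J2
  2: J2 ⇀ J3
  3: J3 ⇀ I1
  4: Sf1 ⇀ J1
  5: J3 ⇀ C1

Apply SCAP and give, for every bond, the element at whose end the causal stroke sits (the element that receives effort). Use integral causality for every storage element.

β4 stroke→Sf1  (Sf1 fixes flow; stroke at Sf1)
β0 stroke→J1  (only one effort-in slot at J1)
β1 stroke→J2  (GY1: gyrator matches bond 0)
β2 stroke→J3  (0-jn J2 has e-setter on 1)
β3 stroke→I1  (I1: I, integral causality)
β5 stroke→J3  (J3 flow already set via bond 3)

β0 stroke→J1
β1 stroke→J2
β2 stroke→J3
β3 stroke→I1
β4 stroke→Sf1
β5 stroke→J3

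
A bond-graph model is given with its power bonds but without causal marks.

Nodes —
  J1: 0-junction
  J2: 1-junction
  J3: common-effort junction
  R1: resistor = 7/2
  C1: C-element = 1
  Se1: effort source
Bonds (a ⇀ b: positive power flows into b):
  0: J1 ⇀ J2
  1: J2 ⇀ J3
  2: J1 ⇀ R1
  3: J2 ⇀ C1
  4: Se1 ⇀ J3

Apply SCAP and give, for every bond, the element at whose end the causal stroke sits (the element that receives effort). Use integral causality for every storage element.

β0 →J1
β1 →J2
β2 →R1
β3 →J2
β4 →J3

bond 4 →J3  (Se1 (Se) sets effort on bond)
bond 1 →J2  (0-jn J3 has e-setter on 4)
bond 3 →J2  (C1 outputs effort q/C1)
bond 0 →J1  (J2: last free bond brings flow in)
bond 2 →R1  (common-e at J1 fixed by 0)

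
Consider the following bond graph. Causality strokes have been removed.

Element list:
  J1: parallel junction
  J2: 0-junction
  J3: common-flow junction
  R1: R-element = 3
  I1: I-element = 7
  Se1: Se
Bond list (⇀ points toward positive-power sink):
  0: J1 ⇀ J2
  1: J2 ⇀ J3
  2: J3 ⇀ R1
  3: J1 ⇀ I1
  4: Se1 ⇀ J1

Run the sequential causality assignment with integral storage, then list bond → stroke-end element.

b4 →J1  (source Se1 imposes e)
b0 →J2  (common-e at J1 fixed by 4)
b3 →I1  (0-jn J1 has e-setter on 4)
b1 →J3  (J2: bond 0 brought effort, rest push out)
b2 →R1  (closing 1-jn rule on J3)

β0 stroke→J2
β1 stroke→J3
β2 stroke→R1
β3 stroke→I1
β4 stroke→J1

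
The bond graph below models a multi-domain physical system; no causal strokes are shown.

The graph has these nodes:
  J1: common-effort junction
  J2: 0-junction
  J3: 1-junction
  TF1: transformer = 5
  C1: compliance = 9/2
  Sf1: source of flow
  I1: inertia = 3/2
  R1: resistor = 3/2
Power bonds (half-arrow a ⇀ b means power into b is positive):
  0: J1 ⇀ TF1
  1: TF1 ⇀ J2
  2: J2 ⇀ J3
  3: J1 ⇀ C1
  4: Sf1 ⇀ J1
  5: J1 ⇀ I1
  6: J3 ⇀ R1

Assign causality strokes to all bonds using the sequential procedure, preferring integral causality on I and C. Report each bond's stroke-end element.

β0 stroke at TF1
β1 stroke at J2
β2 stroke at J3
β3 stroke at J1
β4 stroke at Sf1
β5 stroke at I1
β6 stroke at R1

#4 stroke at Sf1  (source Sf1 imposes f)
#3 stroke at J1  (prefer integral on C1)
#0 stroke at TF1  (J1 effort already set via bond 3)
#5 stroke at I1  (0-jn J1 has e-setter on 3)
#1 stroke at J2  (TF TF1: opposite of bond 0)
#2 stroke at J3  (J2 effort already set via bond 1)
#6 stroke at R1  (J3: last free bond brings flow in)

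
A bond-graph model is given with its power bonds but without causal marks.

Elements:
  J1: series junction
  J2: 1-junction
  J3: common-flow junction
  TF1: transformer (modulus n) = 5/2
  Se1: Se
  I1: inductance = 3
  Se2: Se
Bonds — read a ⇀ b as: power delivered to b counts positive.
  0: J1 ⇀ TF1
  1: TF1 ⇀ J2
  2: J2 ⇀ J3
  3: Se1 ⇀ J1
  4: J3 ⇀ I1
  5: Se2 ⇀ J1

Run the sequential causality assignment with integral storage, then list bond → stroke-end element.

bond 0 →TF1
bond 1 →J2
bond 2 →J3
bond 3 →J1
bond 4 →I1
bond 5 →J1

b3 |J1  (Se1 (Se) sets effort on bond)
b5 |J1  (source Se2 imposes e)
b0 |TF1  (only one flow-in slot at J1)
b1 |J2  (TF1: transformer flips bond 0)
b2 |J3  (J2 needs exactly one f-in)
b4 |I1  (J3: last free bond brings flow in)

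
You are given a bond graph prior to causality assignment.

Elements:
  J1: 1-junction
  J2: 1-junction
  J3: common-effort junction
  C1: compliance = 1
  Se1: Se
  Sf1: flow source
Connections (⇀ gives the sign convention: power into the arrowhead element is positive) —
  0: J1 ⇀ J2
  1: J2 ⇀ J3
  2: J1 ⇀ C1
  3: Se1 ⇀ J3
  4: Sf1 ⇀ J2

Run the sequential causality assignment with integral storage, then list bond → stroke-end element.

bond 0 |J2
bond 1 |J2
bond 2 |J1
bond 3 |J3
bond 4 |Sf1

#3 |J3  (source Se1 imposes e)
#4 |Sf1  (Sf1 (Sf) sets flow on bond)
#0 |J2  (J2: bond 4 brought flow, rest push out)
#1 |J2  (common-f at J2 fixed by 4)
#2 |J1  (J1: bond 0 brought flow, rest push out)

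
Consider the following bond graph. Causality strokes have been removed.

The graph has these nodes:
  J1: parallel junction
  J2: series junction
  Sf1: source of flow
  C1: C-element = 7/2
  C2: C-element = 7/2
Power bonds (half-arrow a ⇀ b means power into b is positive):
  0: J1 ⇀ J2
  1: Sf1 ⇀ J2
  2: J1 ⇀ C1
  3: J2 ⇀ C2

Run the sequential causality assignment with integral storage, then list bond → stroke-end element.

β1 stroke at Sf1  (Sf1 (Sf) sets flow on bond)
β0 stroke at J2  (J2: bond 1 brought flow, rest push out)
β3 stroke at J2  (J2: bond 1 brought flow, rest push out)
β2 stroke at J1  (J1 needs exactly one e-in)

β0 stroke→J2
β1 stroke→Sf1
β2 stroke→J1
β3 stroke→J2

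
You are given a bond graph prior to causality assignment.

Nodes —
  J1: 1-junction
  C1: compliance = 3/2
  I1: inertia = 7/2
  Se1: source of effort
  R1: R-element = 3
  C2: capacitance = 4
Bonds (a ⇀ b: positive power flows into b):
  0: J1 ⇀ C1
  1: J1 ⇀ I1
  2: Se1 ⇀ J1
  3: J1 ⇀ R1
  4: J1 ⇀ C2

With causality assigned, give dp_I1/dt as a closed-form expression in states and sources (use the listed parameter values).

β2 →J1  (source Se1 imposes e)
β0 →J1  (C1 integral (e out))
β1 →I1  (I1 integral (f out))
β3 →J1  (J1: bond 1 brought flow, rest push out)
β4 →J1  (J1: bond 1 brought flow, rest push out)

dp_I1/dt = E_Se1 - 6*p_I1/7 - 2*q_C1/3 - q_C2/4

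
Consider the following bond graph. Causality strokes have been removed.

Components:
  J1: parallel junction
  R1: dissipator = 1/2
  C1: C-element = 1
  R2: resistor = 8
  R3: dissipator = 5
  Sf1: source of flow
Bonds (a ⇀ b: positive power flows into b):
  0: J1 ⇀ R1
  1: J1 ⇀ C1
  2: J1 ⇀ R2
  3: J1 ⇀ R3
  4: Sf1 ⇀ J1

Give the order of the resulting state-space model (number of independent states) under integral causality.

1  (C1 all integral)

#4 →Sf1  (Sf1: flow source, stroke at near end)
#1 →J1  (prefer integral on C1)
#0 →R1  (J1: bond 1 brought effort, rest push out)
#2 →R2  (J1 effort already set via bond 1)
#3 →R3  (0-jn J1 has e-setter on 1)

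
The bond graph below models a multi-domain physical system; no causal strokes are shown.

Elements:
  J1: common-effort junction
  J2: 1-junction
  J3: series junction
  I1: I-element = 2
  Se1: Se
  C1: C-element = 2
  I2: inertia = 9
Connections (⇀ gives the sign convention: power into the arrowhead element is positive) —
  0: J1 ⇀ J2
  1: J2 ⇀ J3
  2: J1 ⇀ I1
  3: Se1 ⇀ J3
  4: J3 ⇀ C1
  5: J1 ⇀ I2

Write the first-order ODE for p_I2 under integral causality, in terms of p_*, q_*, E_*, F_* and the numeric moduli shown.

b3 stroke→J3  (Se1: effort source, stroke at far end)
b2 stroke→I1  (I1 outputs flow p/I1)
b4 stroke→J3  (prefer integral on C1)
b1 stroke→J2  (J3 needs exactly one f-in)
b0 stroke→J1  (only one flow-in slot at J2)
b5 stroke→I2  (J1 effort already set via bond 0)

dp_I2/dt = -E_Se1 + q_C1/2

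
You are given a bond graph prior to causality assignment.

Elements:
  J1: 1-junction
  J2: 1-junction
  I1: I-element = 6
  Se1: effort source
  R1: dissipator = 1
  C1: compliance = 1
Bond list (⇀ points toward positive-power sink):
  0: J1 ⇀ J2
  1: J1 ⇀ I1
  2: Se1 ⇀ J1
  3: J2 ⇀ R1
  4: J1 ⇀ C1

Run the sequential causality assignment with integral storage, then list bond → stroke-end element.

#0 stroke at J1
#1 stroke at I1
#2 stroke at J1
#3 stroke at J2
#4 stroke at J1

#2 stroke→J1  (Se1 (Se) sets effort on bond)
#1 stroke→I1  (I1 outputs flow p/I1)
#0 stroke→J1  (J1: bond 1 brought flow, rest push out)
#4 stroke→J1  (J1: bond 1 brought flow, rest push out)
#3 stroke→J2  (J2: bond 0 brought flow, rest push out)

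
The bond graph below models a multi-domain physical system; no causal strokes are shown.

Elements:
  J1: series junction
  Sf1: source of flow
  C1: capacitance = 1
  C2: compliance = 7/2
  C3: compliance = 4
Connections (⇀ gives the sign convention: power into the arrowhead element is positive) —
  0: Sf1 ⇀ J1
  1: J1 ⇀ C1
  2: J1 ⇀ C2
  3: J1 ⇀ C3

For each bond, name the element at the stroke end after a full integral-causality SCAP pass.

b0 stroke at Sf1
b1 stroke at J1
b2 stroke at J1
b3 stroke at J1

b0 stroke at Sf1  (Sf1 fixes flow; stroke at Sf1)
b1 stroke at J1  (common-f at J1 fixed by 0)
b2 stroke at J1  (1-jn J1 has f-setter on 0)
b3 stroke at J1  (J1: bond 0 brought flow, rest push out)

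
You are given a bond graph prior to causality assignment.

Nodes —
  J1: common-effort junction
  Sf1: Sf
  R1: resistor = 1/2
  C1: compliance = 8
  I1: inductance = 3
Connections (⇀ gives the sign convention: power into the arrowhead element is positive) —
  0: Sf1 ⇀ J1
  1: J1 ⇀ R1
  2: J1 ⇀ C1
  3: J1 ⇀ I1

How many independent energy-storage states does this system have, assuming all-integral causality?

β0 stroke→Sf1  (Sf1: flow source, stroke at near end)
β2 stroke→J1  (C1: C, integral causality)
β1 stroke→R1  (common-e at J1 fixed by 2)
β3 stroke→I1  (J1 effort already set via bond 2)

2  (C1, I1 all integral)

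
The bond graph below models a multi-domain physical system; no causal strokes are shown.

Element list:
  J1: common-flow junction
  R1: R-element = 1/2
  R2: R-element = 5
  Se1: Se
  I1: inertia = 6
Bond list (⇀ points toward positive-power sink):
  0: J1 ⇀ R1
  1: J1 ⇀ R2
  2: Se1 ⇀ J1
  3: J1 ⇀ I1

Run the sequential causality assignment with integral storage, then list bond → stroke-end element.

b0 stroke at J1
b1 stroke at J1
b2 stroke at J1
b3 stroke at I1

b2 stroke at J1  (Se1: effort source, stroke at far end)
b3 stroke at I1  (prefer integral on I1)
b0 stroke at J1  (common-f at J1 fixed by 3)
b1 stroke at J1  (1-jn J1 has f-setter on 3)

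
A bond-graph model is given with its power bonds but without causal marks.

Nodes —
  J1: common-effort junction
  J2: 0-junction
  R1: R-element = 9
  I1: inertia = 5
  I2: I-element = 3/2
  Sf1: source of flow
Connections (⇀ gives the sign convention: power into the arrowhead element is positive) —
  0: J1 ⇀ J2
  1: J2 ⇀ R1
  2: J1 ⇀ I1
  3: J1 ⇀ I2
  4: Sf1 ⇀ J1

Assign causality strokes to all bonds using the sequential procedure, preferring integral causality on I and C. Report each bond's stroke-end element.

β4 |Sf1  (Sf1 (Sf) sets flow on bond)
β2 |I1  (I1 outputs flow p/I1)
β3 |I2  (prefer integral on I2)
β0 |J1  (only one effort-in slot at J1)
β1 |J2  (only one effort-in slot at J2)

#0 stroke at J1
#1 stroke at J2
#2 stroke at I1
#3 stroke at I2
#4 stroke at Sf1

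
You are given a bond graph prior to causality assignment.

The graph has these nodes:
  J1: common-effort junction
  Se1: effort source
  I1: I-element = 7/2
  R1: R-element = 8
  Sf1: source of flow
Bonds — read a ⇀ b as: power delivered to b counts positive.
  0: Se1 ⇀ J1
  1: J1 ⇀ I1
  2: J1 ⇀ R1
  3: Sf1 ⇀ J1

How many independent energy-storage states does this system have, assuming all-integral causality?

#0 stroke→J1  (source Se1 imposes e)
#3 stroke→Sf1  (source Sf1 imposes f)
#1 stroke→I1  (J1: bond 0 brought effort, rest push out)
#2 stroke→R1  (J1 effort already set via bond 0)

1  (I1 all integral)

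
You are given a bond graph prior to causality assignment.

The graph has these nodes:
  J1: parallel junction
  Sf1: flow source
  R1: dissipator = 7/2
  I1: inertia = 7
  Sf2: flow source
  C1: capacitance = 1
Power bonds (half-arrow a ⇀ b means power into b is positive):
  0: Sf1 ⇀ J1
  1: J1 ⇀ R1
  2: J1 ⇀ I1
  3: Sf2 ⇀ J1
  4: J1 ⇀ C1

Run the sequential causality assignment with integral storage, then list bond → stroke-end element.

#0 stroke at Sf1  (Sf1: flow source, stroke at near end)
#3 stroke at Sf2  (source Sf2 imposes f)
#2 stroke at I1  (I1 integral (f out))
#4 stroke at J1  (C1 integral (e out))
#1 stroke at R1  (J1 effort already set via bond 4)

β0 →Sf1
β1 →R1
β2 →I1
β3 →Sf2
β4 →J1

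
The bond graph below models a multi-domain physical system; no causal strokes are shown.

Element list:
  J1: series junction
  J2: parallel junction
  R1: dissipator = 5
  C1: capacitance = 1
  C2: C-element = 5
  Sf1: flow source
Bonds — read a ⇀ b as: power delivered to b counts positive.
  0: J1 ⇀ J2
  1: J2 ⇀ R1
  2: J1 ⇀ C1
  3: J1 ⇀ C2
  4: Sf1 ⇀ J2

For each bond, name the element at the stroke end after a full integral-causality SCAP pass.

β4 stroke at Sf1  (source Sf1 imposes f)
β2 stroke at J1  (C1: C, integral causality)
β3 stroke at J1  (C2: C, integral causality)
β0 stroke at J2  (J1: last free bond brings flow in)
β1 stroke at R1  (0-jn J2 has e-setter on 0)

β0 →J2
β1 →R1
β2 →J1
β3 →J1
β4 →Sf1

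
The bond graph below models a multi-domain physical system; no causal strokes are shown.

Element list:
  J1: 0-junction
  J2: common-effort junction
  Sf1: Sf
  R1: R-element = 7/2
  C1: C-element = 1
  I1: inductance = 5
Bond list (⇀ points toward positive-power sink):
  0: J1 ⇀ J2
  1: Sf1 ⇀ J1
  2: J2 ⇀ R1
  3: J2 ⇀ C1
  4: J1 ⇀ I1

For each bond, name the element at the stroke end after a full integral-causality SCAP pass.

#0 →J1
#1 →Sf1
#2 →R1
#3 →J2
#4 →I1

b1 |Sf1  (source Sf1 imposes f)
b3 |J2  (C1 outputs effort q/C1)
b0 |J1  (J2 effort already set via bond 3)
b2 |R1  (0-jn J2 has e-setter on 3)
b4 |I1  (J1 effort already set via bond 0)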